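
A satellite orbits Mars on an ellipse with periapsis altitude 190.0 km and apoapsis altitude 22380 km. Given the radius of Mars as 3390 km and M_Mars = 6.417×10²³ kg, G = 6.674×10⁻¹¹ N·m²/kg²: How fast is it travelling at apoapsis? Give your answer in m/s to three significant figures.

v ≈ 637 m/s

μ = GM = 6.674×10⁻¹¹ × 6.417×10²³ = 4.283×10¹³ m³/s².
r_p = 3390 + 190.0 = 3580.0 km = 3.5800×10⁶ m.
r_a = 3390 + 22380 = 25770 km = 2.5770×10⁷ m.
Semi-major axis a = (r_p + r_a)/2 = 14675 km = 1.468×10⁷ m.
Vis-viva: v² = μ(2/r − 1/a) = 4.283×10¹³ × (7.761×10⁻⁸ − 6.814×10⁻⁸) = 4.054×10⁵ m²/s².
v = 636.7 m/s.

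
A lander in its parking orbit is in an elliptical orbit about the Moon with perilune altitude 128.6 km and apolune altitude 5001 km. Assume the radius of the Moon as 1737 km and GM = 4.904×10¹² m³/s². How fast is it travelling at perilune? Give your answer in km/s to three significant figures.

r_p = 1737 + 128.6 = 1865.6 km = 1.8656×10⁶ m.
r_a = 1737 + 5001 = 6738.0 km = 6.7380×10⁶ m.
Semi-major axis a = (r_p + r_a)/2 = 4301.8 km = 4.302×10⁶ m.
Vis-viva: v² = μ(2/r − 1/a) = 4.904×10¹² × (1.072×10⁻⁶ − 2.325×10⁻⁷) = 4.117×10⁶ m²/s².
v = 2029 m/s = 2.029 km/s.

v ≈ 2.03 km/s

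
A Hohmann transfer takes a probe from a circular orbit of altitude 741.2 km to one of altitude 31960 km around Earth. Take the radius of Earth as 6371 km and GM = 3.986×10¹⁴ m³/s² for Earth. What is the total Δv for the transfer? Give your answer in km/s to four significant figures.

Δv_total ≈ 3.658 km/s

r₁ = 6371 + 741.2 = 7112.2 km = 7.1122×10⁶ m.
r₂ = 6371 + 31960 = 38331 km = 3.8331×10⁷ m.
Transfer ellipse a_t = (r₁ + r₂)/2 = 2.272×10⁷ m.
At r₁: circular v_c1 = √(μ/r₁) = 7486 m/s; transfer-perigee v_p = √[μ(2/r₁ − 1/a_t)] = 9723 m/s.
Δv₁ = v_p − v_c1 = 2237 m/s.
At r₂: circular v_c2 = √(μ/r₂) = 3225 m/s; transfer-apogee v_a = √[μ(2/r₂ − 1/a_t)] = 1804 m/s.
Δv₂ = v_c2 − v_a = 1421 m/s.
Total Δv = Δv₁ + Δv₂ = 3658 m/s = 3.658 km/s.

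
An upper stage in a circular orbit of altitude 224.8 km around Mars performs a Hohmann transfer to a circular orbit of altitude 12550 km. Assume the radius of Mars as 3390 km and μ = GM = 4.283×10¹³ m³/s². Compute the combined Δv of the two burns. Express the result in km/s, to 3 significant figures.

r₁ = 3390 + 224.8 = 3614.8 km = 3.6148×10⁶ m.
r₂ = 3390 + 12550 = 15940 km = 1.5940×10⁷ m.
Transfer ellipse a_t = (r₁ + r₂)/2 = 9.777×10⁶ m.
At r₁: circular v_c1 = √(μ/r₁) = 3442 m/s; transfer-periapsis v_p = √[μ(2/r₁ − 1/a_t)] = 4395 m/s.
Δv₁ = v_p − v_c1 = 952.9 m/s.
At r₂: circular v_c2 = √(μ/r₂) = 1639 m/s; transfer-apoapsis v_a = √[μ(2/r₂ − 1/a_t)] = 996.7 m/s.
Δv₂ = v_c2 − v_a = 642.5 m/s.
Total Δv = Δv₁ + Δv₂ = 1595 m/s = 1.595 km/s.

Δv_total ≈ 1.60 km/s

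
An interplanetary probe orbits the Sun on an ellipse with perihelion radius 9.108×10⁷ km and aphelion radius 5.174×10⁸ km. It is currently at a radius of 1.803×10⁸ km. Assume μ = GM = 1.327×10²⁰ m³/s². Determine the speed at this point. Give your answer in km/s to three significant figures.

Semi-major axis a = (r_p + r_a)/2 = 3.0424×10⁸ km = 3.042×10¹¹ m.
Vis-viva: v² = μ(2/r − 1/a) = 1.327×10²⁰ × (1.109×10⁻¹¹ − 3.287×10⁻¹²) = 1.036×10⁹ m²/s².
v = 32180 m/s = 32.18 km/s.

v ≈ 32.2 km/s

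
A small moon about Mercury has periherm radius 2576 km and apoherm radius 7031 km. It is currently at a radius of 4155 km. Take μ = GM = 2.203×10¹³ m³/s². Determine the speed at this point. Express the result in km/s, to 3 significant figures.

Semi-major axis a = (r_p + r_a)/2 = 4803.5 km = 4.804×10⁶ m.
Vis-viva: v² = μ(2/r − 1/a) = 2.203×10¹³ × (4.813×10⁻⁷ − 2.082×10⁻⁷) = 6.018×10⁶ m²/s².
v = 2453 m/s = 2.453 km/s.

v ≈ 2.45 km/s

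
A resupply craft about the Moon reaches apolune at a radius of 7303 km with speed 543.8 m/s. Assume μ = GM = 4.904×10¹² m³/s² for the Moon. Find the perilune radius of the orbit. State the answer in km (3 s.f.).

perilune radius ≈ 2060 km

r_a = 7.303×10⁶ m.
Specific energy ε = v²/2 − μ/r = -5.236×10⁵ J/kg, so a = −μ/(2ε) = 4.683×10⁶ m.
The apsides satisfy r_p + r_a = 2a, so the perilune radius is 2a − r_a = 2.062×10⁶ m = 2062.1 km.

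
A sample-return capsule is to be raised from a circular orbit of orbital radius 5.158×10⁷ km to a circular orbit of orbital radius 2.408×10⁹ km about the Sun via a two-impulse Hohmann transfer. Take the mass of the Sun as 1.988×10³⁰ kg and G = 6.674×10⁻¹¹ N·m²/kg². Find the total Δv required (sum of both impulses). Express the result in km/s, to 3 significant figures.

Δv_total ≈ 26.2 km/s

μ = GM = 6.674×10⁻¹¹ × 1.988×10³⁰ = 1.327×10²⁰ m³/s².
r₁ = 5.158×10⁷ km = 5.158×10¹⁰ m.
r₂ = 2.408×10⁹ km = 2.408×10¹² m.
Transfer ellipse a_t = (r₁ + r₂)/2 = 1.230×10¹² m.
At r₁: circular v_c1 = √(μ/r₁) = 50720 m/s; transfer-perihelion v_p = √[μ(2/r₁ − 1/a_t)] = 70970 m/s.
Δv₁ = v_p − v_c1 = 20250 m/s.
At r₂: circular v_c2 = √(μ/r₂) = 7423 m/s; transfer-aphelion v_a = √[μ(2/r₂ − 1/a_t)] = 1520 m/s.
Δv₂ = v_c2 − v_a = 5903 m/s.
Total Δv = Δv₁ + Δv₂ = 26150 m/s = 26.15 km/s.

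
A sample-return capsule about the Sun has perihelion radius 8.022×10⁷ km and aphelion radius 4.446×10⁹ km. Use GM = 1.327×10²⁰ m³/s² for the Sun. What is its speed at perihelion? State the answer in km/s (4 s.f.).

Semi-major axis a = (r_p + r_a)/2 = 2.2631×10⁹ km = 2.263×10¹² m.
Vis-viva: v² = μ(2/r − 1/a) = 1.327×10²⁰ × (2.493×10⁻¹¹ − 4.419×10⁻¹³) = 3.250×10⁹ m²/s².
v = 57010 m/s = 57.01 km/s.

v ≈ 57.01 km/s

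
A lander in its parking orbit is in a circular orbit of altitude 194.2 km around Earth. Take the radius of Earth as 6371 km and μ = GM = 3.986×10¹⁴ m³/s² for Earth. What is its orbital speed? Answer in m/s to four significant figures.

r = 6371 + 194.2 = 6565.2 km = 6.5652×10⁶ m.
For a circular orbit v = √(μ/r) = √(3.986×10¹⁴ / 6.565×10⁶) = √(6.071×10⁷) = 7792 m/s.

v ≈ 7792 m/s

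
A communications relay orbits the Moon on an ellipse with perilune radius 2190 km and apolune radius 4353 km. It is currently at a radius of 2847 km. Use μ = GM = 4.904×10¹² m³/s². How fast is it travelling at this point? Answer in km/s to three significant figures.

Semi-major axis a = (r_p + r_a)/2 = 3271.5 km = 3.272×10⁶ m.
Vis-viva: v² = μ(2/r − 1/a) = 4.904×10¹² × (7.025×10⁻⁷ − 3.057×10⁻⁷) = 1.946×10⁶ m²/s².
v = 1395 m/s = 1.395 km/s.

v ≈ 1.39 km/s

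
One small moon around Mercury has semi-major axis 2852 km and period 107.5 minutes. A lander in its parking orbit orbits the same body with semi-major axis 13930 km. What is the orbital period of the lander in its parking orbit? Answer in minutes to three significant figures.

Kepler's third law: T² ∝ a³, so T₂ = T₁ (a₂/a₁)^(3/2).
a₂/a₁ = 4.884, (a₂/a₁)^(3/2) = 10.79.
T₂ = 107.5 × 10.79 = 1160 minutes.

T₂ ≈ 1160 minutes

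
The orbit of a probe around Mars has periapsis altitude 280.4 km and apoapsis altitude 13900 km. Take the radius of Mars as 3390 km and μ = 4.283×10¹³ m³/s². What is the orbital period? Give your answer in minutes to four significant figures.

r_p = 3390 + 280.4 = 3670.4 km = 3.6704×10⁶ m.
r_a = 3390 + 13900 = 17290 km = 1.7290×10⁷ m.
Semi-major axis a = (r_p + r_a)/2 = (3670.4 + 17290)/2 = 10480 km = 1.048×10⁷ m.
By Kepler's third law T = 2π√(a³/μ) = 2π × 5.184×10³ = 3.257×10⁴ s.
= 542.9 minutes.

T ≈ 542.9 minutes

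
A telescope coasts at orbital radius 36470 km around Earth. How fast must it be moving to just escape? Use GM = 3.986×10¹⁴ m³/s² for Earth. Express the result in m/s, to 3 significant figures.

v_esc ≈ 4680 m/s

r = 36470 km = 3.647×10⁷ m.
Escape speed v_esc = √(2μ/r) = √(2 × 3.986×10¹⁴ / 3.647×10⁷) = √(2.186×10⁷) = 4675 m/s.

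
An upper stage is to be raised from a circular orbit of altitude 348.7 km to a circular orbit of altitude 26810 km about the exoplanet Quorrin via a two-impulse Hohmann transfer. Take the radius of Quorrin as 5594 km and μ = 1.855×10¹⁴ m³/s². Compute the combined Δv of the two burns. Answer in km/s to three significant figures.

Δv_total ≈ 2.74 km/s

r₁ = 5594 + 348.7 = 5942.7 km = 5.9427×10⁶ m.
r₂ = 5594 + 26810 = 32404 km = 3.2404×10⁷ m.
Transfer ellipse a_t = (r₁ + r₂)/2 = 1.917×10⁷ m.
At r₁: circular v_c1 = √(μ/r₁) = 5587 m/s; transfer-periapsis v_p = √[μ(2/r₁ − 1/a_t)] = 7263 m/s.
Δv₁ = v_p − v_c1 = 1676 m/s.
At r₂: circular v_c2 = √(μ/r₂) = 2393 m/s; transfer-apoapsis v_a = √[μ(2/r₂ − 1/a_t)] = 1332 m/s.
Δv₂ = v_c2 − v_a = 1061 m/s.
Total Δv = Δv₁ + Δv₂ = 2737 m/s = 2.737 km/s.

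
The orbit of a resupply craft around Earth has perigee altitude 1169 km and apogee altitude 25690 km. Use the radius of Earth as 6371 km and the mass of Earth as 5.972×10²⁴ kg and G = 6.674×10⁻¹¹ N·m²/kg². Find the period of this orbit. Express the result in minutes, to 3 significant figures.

T ≈ 462 minutes

μ = GM = 6.674×10⁻¹¹ × 5.972×10²⁴ = 3.986×10¹⁴ m³/s².
r_p = 6371 + 1169 = 7540.0 km = 7.5400×10⁶ m.
r_a = 6371 + 25690 = 32061 km = 3.2061×10⁷ m.
Semi-major axis a = (r_p + r_a)/2 = (7540.0 + 32061)/2 = 19800 km = 1.980×10⁷ m.
By Kepler's third law T = 2π√(a³/μ) = 2π × 4.413×10³ = 2.773×10⁴ s.
= 462.2 minutes.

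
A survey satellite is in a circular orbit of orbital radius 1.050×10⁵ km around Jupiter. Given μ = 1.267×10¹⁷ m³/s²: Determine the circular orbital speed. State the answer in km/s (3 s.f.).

r = 1.050×10⁵ km = 1.050×10⁸ m.
For a circular orbit v = √(μ/r) = √(1.267×10¹⁷ / 1.050×10⁸) = √(1.207×10⁹) = 34740 m/s.
That is 34.74 km/s.

v ≈ 34.7 km/s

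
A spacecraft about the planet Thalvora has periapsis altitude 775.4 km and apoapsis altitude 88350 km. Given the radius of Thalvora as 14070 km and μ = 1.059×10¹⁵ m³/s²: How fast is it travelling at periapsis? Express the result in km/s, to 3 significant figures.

r_p = 14070 + 775.4 = 14845 km = 1.4845×10⁷ m.
r_a = 14070 + 88350 = 102420 km = 1.0242×10⁸ m.
Semi-major axis a = (r_p + r_a)/2 = 58633 km = 5.863×10⁷ m.
Vis-viva: v² = μ(2/r − 1/a) = 1.059×10¹⁵ × (1.347×10⁻⁷ − 1.706×10⁻⁸) = 1.246×10⁸ m²/s².
v = 11160 m/s = 11.16 km/s.

v ≈ 11.2 km/s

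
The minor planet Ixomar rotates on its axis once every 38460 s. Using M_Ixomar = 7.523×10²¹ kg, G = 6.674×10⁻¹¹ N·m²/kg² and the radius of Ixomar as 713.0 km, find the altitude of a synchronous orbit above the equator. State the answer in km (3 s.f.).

μ = GM = 6.674×10⁻¹¹ × 7.523×10²¹ = 5.021×10¹¹ m³/s².
A synchronous orbit has period T, so by Kepler's third law a = (μT²/4π²)^(1/3).
μT²/4π² = 5.021×10¹¹ × (3.846×10⁴)² / 39.48 = 1.881×10¹⁹ m³.
a = 2.660×10⁶ m = 2659.6 km.
Altitude h = a − R = 2659.6 − 713.0 = 1946.6 km.

h_sync ≈ 1950 km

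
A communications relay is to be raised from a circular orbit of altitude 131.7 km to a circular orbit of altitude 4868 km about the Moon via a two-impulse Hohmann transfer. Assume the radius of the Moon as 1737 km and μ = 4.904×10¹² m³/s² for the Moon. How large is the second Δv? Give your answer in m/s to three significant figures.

Δv ≈ 289 m/s

r₁ = 1737 + 131.7 = 1868.7 km = 1.8687×10⁶ m.
r₂ = 1737 + 4868 = 6605.0 km = 6.6050×10⁶ m.
Transfer ellipse a_t = (r₁ + r₂)/2 = 4.237×10⁶ m.
At r₁: circular v_c1 = √(μ/r₁) = 1620 m/s; transfer-perilune v_p = √[μ(2/r₁ − 1/a_t)] = 2023 m/s.
At r₂: circular v_c2 = √(μ/r₂) = 861.7 m/s; transfer-apolune v_a = √[μ(2/r₂ − 1/a_t)] = 572.3 m/s.
Δv₂ = v_c2 − v_a = 289.4 m/s.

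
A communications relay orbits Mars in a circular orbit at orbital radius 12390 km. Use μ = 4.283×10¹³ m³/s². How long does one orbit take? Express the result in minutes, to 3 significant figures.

r = 12390 km = 1.239×10⁷ m.
Kepler's third law: T = 2π√(r³/μ) = 2π√((1.239×10⁷)³ / 4.283×10¹³).
r³/μ = 4.441×10⁷ s², so T = 2π × 6.664×10³ = 4.187×10⁴ s.
Converting: 4.187×10⁴ s ÷ 60.00 = 697.8 minutes.

T ≈ 698 minutes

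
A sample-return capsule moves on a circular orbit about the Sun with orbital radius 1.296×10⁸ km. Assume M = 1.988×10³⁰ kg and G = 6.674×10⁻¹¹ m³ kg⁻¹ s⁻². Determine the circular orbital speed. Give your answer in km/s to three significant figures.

μ = GM = 6.674×10⁻¹¹ × 1.988×10³⁰ = 1.327×10²⁰ m³/s².
r = 1.296×10⁸ km = 1.296×10¹¹ m.
For a circular orbit v = √(μ/r) = √(1.327×10²⁰ / 1.296×10¹¹) = √(1.024×10⁹) = 32000 m/s.
That is 32.00 km/s.

v ≈ 32.0 km/s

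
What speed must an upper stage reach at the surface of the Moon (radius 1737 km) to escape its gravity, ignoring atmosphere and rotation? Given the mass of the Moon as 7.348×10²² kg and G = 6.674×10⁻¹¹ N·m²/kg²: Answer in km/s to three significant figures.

μ = GM = 6.674×10⁻¹¹ × 7.348×10²² = 4.904×10¹² m³/s².
r = R = 1.737×10⁶ m.
Escape speed v_esc = √(2μ/r) = √(2 × 4.904×10¹² / 1.737×10⁶) = √(5.647×10⁶) = 2376 m/s.
= 2.376 km/s.

v_esc ≈ 2.38 km/s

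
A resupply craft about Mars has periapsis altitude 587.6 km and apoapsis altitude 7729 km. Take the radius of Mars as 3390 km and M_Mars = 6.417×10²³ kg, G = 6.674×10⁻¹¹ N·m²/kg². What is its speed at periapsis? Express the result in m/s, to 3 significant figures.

v ≈ 3980 m/s

μ = GM = 6.674×10⁻¹¹ × 6.417×10²³ = 4.283×10¹³ m³/s².
r_p = 3390 + 587.6 = 3977.6 km = 3.9776×10⁶ m.
r_a = 3390 + 7729 = 11119 km = 1.1119×10⁷ m.
Semi-major axis a = (r_p + r_a)/2 = 7548.3 km = 7.548×10⁶ m.
Vis-viva: v² = μ(2/r − 1/a) = 4.283×10¹³ × (5.028×10⁻⁷ − 1.325×10⁻⁷) = 1.586×10⁷ m²/s².
v = 3983 m/s.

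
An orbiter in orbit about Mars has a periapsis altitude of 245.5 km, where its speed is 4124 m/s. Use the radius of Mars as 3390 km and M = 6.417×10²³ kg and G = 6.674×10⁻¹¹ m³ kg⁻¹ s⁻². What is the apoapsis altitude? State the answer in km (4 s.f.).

apoapsis altitude ≈ 6045 km

μ = GM = 6.674×10⁻¹¹ × 6.417×10²³ = 4.283×10¹³ m³/s².
r_p = 3390 + 245.5 = 3635.5 km = 3.636×10⁶ m.
Specific energy ε = v²/2 − μ/r = -3.277×10⁶ J/kg, so a = −μ/(2ε) = 6.535×10⁶ m.
The apsides satisfy r_p + r_a = 2a, so the apoapsis radius is 2a − r_p = 9.435×10⁶ m = 9435.3 km.
Apoapsis altitude = 9435.3 − 3390 = 6045.3 km.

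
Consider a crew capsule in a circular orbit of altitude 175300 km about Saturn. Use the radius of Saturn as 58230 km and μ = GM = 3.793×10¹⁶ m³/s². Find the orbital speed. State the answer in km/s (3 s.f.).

r = 58230 + 175300 = 233530 km = 2.3353×10⁸ m.
For a circular orbit v = √(μ/r) = √(3.793×10¹⁶ / 2.335×10⁸) = √(1.624×10⁸) = 12740 m/s.
That is 12.74 km/s.

v ≈ 12.7 km/s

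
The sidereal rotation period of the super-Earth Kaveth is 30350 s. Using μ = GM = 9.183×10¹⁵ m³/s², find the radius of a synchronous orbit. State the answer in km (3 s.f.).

A synchronous orbit has period T, so by Kepler's third law a = (μT²/4π²)^(1/3).
μT²/4π² = 9.183×10¹⁵ × (3.035×10⁴)² / 39.48 = 2.143×10²³ m³.
a = 5.984×10⁷ m = 59839 km.

r_sync ≈ 59800 km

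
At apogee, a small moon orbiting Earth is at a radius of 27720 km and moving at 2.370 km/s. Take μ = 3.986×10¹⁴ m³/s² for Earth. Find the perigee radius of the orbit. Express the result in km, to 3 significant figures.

perigee radius ≈ 6730 km

r_a = 2.772×10⁷ m.
Specific energy ε = v²/2 − μ/r = -1.157×10⁷ J/kg, so a = −μ/(2ε) = 1.722×10⁷ m.
The apsides satisfy r_p + r_a = 2a, so the perigee radius is 2a − r_a = 6.728×10⁶ m = 6728.0 km.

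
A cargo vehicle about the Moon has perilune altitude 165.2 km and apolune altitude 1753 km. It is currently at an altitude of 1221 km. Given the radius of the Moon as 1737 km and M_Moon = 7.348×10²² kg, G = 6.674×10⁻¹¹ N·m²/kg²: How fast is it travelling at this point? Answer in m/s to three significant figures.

μ = GM = 6.674×10⁻¹¹ × 7.348×10²² = 4.904×10¹² m³/s².
r_p = 1737 + 165.2 = 1902.2 km = 1.9022×10⁶ m.
r_a = 1737 + 1753 = 3490.0 km = 3.4900×10⁶ m.
r = 1737 + 1221 = 2958.0 km = 2.958×10⁶ m.
Semi-major axis a = (r_p + r_a)/2 = 2696.1 km = 2.696×10⁶ m.
Vis-viva: v² = μ(2/r − 1/a) = 4.904×10¹² × (6.761×10⁻⁷ − 3.709×10⁻⁷) = 1.497×10⁶ m²/s².
v = 1223 m/s.

v ≈ 1220 m/s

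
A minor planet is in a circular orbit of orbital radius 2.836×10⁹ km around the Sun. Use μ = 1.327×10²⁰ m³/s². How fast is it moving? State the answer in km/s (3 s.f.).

r = 2.836×10⁹ km = 2.836×10¹² m.
For a circular orbit v = √(μ/r) = √(1.327×10²⁰ / 2.836×10¹²) = √(4.679×10⁷) = 6840 m/s.
That is 6.840 km/s.

v ≈ 6.84 km/s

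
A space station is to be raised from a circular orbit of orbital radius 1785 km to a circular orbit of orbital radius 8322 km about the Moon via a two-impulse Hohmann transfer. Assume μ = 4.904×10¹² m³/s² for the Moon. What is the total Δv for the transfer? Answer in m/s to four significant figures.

Δv_total ≈ 780.9 m/s

r₁ = 1785 km = 1.785×10⁶ m.
r₂ = 8322 km = 8.322×10⁶ m.
Transfer ellipse a_t = (r₁ + r₂)/2 = 5.054×10⁶ m.
At r₁: circular v_c1 = √(μ/r₁) = 1658 m/s; transfer-perilune v_p = √[μ(2/r₁ − 1/a_t)] = 2127 m/s.
Δv₁ = v_p − v_c1 = 469.5 m/s.
At r₂: circular v_c2 = √(μ/r₂) = 767.6 m/s; transfer-apolune v_a = √[μ(2/r₂ − 1/a_t)] = 456.2 m/s.
Δv₂ = v_c2 − v_a = 311.4 m/s.
Total Δv = Δv₁ + Δv₂ = 780.9 m/s.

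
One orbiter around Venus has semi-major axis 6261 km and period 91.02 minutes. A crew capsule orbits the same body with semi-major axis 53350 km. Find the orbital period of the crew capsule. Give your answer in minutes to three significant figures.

T₂ ≈ 2260 minutes

Kepler's third law: T² ∝ a³, so T₂ = T₁ (a₂/a₁)^(3/2).
a₂/a₁ = 8.521, (a₂/a₁)^(3/2) = 24.87.
T₂ = 91.02 × 24.87 = 2264 minutes.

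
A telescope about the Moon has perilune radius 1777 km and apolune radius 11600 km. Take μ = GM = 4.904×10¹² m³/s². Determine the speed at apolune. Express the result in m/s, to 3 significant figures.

v ≈ 335 m/s

Semi-major axis a = (r_p + r_a)/2 = 6688.5 km = 6.688×10⁶ m.
Vis-viva: v² = μ(2/r − 1/a) = 4.904×10¹² × (1.724×10⁻⁷ − 1.495×10⁻⁷) = 1.123×10⁵ m²/s².
v = 335.1 m/s.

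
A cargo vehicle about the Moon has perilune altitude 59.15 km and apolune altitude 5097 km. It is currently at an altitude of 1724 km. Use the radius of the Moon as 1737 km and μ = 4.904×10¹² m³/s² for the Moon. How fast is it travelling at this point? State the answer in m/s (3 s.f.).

v ≈ 1300 m/s

r_p = 1737 + 59.15 = 1796.2 km = 1.7962×10⁶ m.
r_a = 1737 + 5097 = 6834.0 km = 6.8340×10⁶ m.
r = 1737 + 1724 = 3461.0 km = 3.461×10⁶ m.
Semi-major axis a = (r_p + r_a)/2 = 4315.1 km = 4.315×10⁶ m.
Vis-viva: v² = μ(2/r − 1/a) = 4.904×10¹² × (5.779×10⁻⁷ − 2.317×10⁻⁷) = 1.697×10⁶ m²/s².
v = 1303 m/s.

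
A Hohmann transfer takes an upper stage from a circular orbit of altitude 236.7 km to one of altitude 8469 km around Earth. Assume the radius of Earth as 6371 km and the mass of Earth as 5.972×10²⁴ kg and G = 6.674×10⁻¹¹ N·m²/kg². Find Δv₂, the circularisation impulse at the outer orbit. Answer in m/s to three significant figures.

Δv ≈ 1110 m/s

μ = GM = 6.674×10⁻¹¹ × 5.972×10²⁴ = 3.986×10¹⁴ m³/s².
r₁ = 6371 + 236.7 = 6607.7 km = 6.6077×10⁶ m.
r₂ = 6371 + 8469 = 14840 km = 1.4840×10⁷ m.
Transfer ellipse a_t = (r₁ + r₂)/2 = 1.072×10⁷ m.
At r₁: circular v_c1 = √(μ/r₁) = 7767 m/s; transfer-perigee v_p = √[μ(2/r₁ − 1/a_t)] = 9136 m/s.
At r₂: circular v_c2 = √(μ/r₂) = 5182 m/s; transfer-apogee v_a = √[μ(2/r₂ − 1/a_t)] = 4068 m/s.
Δv₂ = v_c2 − v_a = 1114 m/s.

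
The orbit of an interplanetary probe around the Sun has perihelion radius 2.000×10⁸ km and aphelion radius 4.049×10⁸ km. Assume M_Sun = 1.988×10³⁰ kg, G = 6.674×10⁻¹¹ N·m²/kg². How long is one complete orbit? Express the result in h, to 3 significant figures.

μ = GM = 6.674×10⁻¹¹ × 1.988×10³⁰ = 1.327×10²⁰ m³/s².
Semi-major axis a = (r_p + r_a)/2 = (2.0000×10⁸ + 4.0490×10⁸)/2 = 3.0245×10⁸ km = 3.024×10¹¹ m.
By Kepler's third law T = 2π√(a³/μ) = 2π × 1.444×10⁷ = 9.073×10⁷ s.
= 25200 h.

T ≈ 25200 h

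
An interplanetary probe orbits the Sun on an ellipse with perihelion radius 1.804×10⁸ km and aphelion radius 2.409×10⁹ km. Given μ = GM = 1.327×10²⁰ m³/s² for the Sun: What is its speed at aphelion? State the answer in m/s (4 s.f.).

Semi-major axis a = (r_p + r_a)/2 = 1.2947×10⁹ km = 1.295×10¹² m.
Vis-viva: v² = μ(2/r − 1/a) = 1.327×10²⁰ × (8.302×10⁻¹³ − 7.724×10⁻¹³) = 7.675×10⁶ m²/s².
v = 2770 m/s.

v ≈ 2770 m/s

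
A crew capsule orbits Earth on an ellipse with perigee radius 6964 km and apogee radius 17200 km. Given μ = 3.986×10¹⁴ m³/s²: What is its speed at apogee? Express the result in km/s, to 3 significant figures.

v ≈ 3.65 km/s

Semi-major axis a = (r_p + r_a)/2 = 12082 km = 1.208×10⁷ m.
Vis-viva: v² = μ(2/r − 1/a) = 3.986×10¹⁴ × (1.163×10⁻⁷ − 8.277×10⁻⁸) = 1.336×10⁷ m²/s².
v = 3655 m/s = 3.655 km/s.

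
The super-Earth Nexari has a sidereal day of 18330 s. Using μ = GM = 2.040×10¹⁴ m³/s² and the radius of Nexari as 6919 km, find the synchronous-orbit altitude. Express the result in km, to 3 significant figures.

h_sync ≈ 5100 km

A synchronous orbit has period T, so by Kepler's third law a = (μT²/4π²)^(1/3).
μT²/4π² = 2.040×10¹⁴ × (1.833×10⁴)² / 39.48 = 1.736×10²¹ m³.
a = 1.202×10⁷ m = 12019 km.
Altitude h = a − R = 12019 − 6919 = 5099.9 km.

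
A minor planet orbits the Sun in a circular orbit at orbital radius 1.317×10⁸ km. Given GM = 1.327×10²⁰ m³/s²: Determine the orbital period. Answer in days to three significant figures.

r = 1.317×10⁸ km = 1.317×10¹¹ m.
Kepler's third law: T = 2π√(r³/μ) = 2π√((1.317×10¹¹)³ / 1.327×10²⁰).
r³/μ = 1.721×10¹³ s², so T = 2π × 4.149×10⁶ = 2.607×10⁷ s.
Converting: 2.607×10⁷ s ÷ 86400 = 301.7 days.

T ≈ 302 days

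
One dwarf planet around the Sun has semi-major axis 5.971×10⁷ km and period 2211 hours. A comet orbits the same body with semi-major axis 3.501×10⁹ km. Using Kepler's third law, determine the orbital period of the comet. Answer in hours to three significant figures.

Kepler's third law: T² ∝ a³, so T₂ = T₁ (a₂/a₁)^(3/2).
a₂/a₁ = 58.63, (a₂/a₁)^(3/2) = 449.0.
T₂ = 2211 × 449.0 = 9.927×10⁵ hours.

T₂ ≈ 9.93×10⁵ hours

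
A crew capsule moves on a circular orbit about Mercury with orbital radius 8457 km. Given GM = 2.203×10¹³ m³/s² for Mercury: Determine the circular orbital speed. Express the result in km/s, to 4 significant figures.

v ≈ 1.614 km/s

r = 8457 km = 8.457×10⁶ m.
For a circular orbit v = √(μ/r) = √(2.203×10¹³ / 8.457×10⁶) = √(2.605×10⁶) = 1614 m/s.
That is 1.614 km/s.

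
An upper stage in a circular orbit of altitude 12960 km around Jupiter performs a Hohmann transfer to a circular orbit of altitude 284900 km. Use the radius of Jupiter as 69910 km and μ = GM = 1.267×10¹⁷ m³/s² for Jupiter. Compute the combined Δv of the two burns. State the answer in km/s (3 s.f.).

Δv_total ≈ 18.0 km/s

r₁ = 69910 + 12960 = 82870 km = 8.2870×10⁷ m.
r₂ = 69910 + 284900 = 354810 km = 3.5481×10⁸ m.
Transfer ellipse a_t = (r₁ + r₂)/2 = 2.188×10⁸ m.
At r₁: circular v_c1 = √(μ/r₁) = 39100 m/s; transfer-perijove v_p = √[μ(2/r₁ − 1/a_t)] = 49790 m/s.
Δv₁ = v_p − v_c1 = 10690 m/s.
At r₂: circular v_c2 = √(μ/r₂) = 18900 m/s; transfer-apojove v_a = √[μ(2/r₂ − 1/a_t)] = 11630 m/s.
Δv₂ = v_c2 − v_a = 7268 m/s.
Total Δv = Δv₁ + Δv₂ = 17960 m/s = 17.96 km/s.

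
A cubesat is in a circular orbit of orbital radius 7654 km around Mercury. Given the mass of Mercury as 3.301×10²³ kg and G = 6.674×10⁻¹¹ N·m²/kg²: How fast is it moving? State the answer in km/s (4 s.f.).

μ = GM = 6.674×10⁻¹¹ × 3.301×10²³ = 2.203×10¹³ m³/s².
r = 7654 km = 7.654×10⁶ m.
For a circular orbit v = √(μ/r) = √(2.203×10¹³ / 7.654×10⁶) = √(2.878×10⁶) = 1697 m/s.
That is 1.697 km/s.

v ≈ 1.697 km/s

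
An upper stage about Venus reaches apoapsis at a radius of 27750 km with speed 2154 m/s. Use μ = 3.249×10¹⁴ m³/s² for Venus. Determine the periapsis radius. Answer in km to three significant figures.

r_a = 2.775×10⁷ m.
Specific energy ε = v²/2 − μ/r = -9.388×10⁶ J/kg, so a = −μ/(2ε) = 1.730×10⁷ m.
The apsides satisfy r_p + r_a = 2a, so the periapsis radius is 2a − r_a = 6.857×10⁶ m = 6857.1 km.

periapsis radius ≈ 6860 km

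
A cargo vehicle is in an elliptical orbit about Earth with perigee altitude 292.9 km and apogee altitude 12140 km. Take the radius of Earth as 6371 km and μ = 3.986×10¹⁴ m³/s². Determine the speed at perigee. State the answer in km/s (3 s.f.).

r_p = 6371 + 292.9 = 6663.9 km = 6.6639×10⁶ m.
r_a = 6371 + 12140 = 18511 km = 1.8511×10⁷ m.
Semi-major axis a = (r_p + r_a)/2 = 12587 km = 1.259×10⁷ m.
Vis-viva: v² = μ(2/r − 1/a) = 3.986×10¹⁴ × (3.001×10⁻⁷ − 7.944×10⁻⁸) = 8.796×10⁷ m²/s².
v = 9379 m/s = 9.379 km/s.

v ≈ 9.38 km/s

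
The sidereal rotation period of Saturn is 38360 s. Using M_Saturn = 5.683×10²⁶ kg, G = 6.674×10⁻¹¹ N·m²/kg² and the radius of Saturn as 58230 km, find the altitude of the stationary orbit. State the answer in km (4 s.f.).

h_sync ≈ 54000 km

μ = GM = 6.674×10⁻¹¹ × 5.683×10²⁶ = 3.793×10¹⁶ m³/s².
A synchronous orbit has period T, so by Kepler's third law a = (μT²/4π²)^(1/3).
μT²/4π² = 3.793×10¹⁶ × (3.836×10⁴)² / 39.48 = 1.414×10²⁴ m³.
a = 1.122×10⁸ m = 1.1223×10⁵ km.
Altitude h = a − R = 1.1223×10⁵ − 58230 = 54003 km.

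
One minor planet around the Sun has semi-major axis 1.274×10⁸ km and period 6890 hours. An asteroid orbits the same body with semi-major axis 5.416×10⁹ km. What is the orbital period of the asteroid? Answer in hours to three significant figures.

Kepler's third law: T² ∝ a³, so T₂ = T₁ (a₂/a₁)^(3/2).
a₂/a₁ = 42.51, (a₂/a₁)^(3/2) = 277.2.
T₂ = 6890 × 277.2 = 1.910×10⁶ hours.

T₂ ≈ 1.91×10⁶ hours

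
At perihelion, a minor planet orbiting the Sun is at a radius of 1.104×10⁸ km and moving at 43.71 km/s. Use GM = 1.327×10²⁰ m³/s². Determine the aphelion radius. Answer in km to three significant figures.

aphelion radius ≈ 4.27×10⁸ km

r_p = 1.104×10¹¹ m.
Specific energy ε = v²/2 − μ/r = -2.467×10⁸ J/kg, so a = −μ/(2ε) = 2.689×10¹¹ m.
The apsides satisfy r_p + r_a = 2a, so the aphelion radius is 2a − r_p = 4.275×10¹¹ m = 4.2748×10⁸ km.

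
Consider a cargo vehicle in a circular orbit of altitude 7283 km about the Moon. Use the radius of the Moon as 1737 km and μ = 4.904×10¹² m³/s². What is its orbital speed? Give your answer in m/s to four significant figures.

r = 1737 + 7283 = 9020.0 km = 9.0200×10⁶ m.
For a circular orbit v = √(μ/r) = √(4.904×10¹² / 9.020×10⁶) = √(5.437×10⁵) = 737.3 m/s.

v ≈ 737.3 m/s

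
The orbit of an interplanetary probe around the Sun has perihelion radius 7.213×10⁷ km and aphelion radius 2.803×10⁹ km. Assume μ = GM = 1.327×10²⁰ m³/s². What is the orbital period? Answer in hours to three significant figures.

Semi-major axis a = (r_p + r_a)/2 = (7.2130×10⁷ + 2.8030×10⁹)/2 = 1.4376×10⁹ km = 1.438×10¹² m.
By Kepler's third law T = 2π√(a³/μ) = 2π × 1.496×10⁸ = 9.401×10⁸ s.
= 2.611×10⁵ hours.

T ≈ 261000 hours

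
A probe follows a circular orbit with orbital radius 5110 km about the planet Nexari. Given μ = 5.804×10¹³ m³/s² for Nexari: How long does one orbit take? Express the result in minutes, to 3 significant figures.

r = 5110 km = 5.110×10⁶ m.
Kepler's third law: T = 2π√(r³/μ) = 2π√((5.110×10⁶)³ / 5.804×10¹³).
r³/μ = 2.299×10⁶ s², so T = 2π × 1.516×10³ = 9.527×10³ s.
Converting: 9.527×10³ s ÷ 60.00 = 158.8 minutes.

T ≈ 159 minutes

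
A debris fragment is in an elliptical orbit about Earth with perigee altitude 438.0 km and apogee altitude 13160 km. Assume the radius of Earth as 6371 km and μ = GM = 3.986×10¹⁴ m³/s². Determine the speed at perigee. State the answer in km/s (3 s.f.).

r_p = 6371 + 438.0 = 6809.0 km = 6.8090×10⁶ m.
r_a = 6371 + 13160 = 19531 km = 1.9531×10⁷ m.
Semi-major axis a = (r_p + r_a)/2 = 13170 km = 1.317×10⁷ m.
Vis-viva: v² = μ(2/r − 1/a) = 3.986×10¹⁴ × (2.937×10⁻⁷ − 7.593×10⁻⁸) = 8.681×10⁷ m²/s².
v = 9317 m/s = 9.317 km/s.

v ≈ 9.32 km/s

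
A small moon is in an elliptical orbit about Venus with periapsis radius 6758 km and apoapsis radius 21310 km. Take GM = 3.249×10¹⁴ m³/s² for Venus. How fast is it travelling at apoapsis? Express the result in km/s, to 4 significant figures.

Semi-major axis a = (r_p + r_a)/2 = 14034 km = 1.403×10⁷ m.
Vis-viva: v² = μ(2/r − 1/a) = 3.249×10¹⁴ × (9.385×10⁻⁸ − 7.126×10⁻⁸) = 7.342×10⁶ m²/s².
v = 2710 m/s = 2.710 km/s.

v ≈ 2.710 km/s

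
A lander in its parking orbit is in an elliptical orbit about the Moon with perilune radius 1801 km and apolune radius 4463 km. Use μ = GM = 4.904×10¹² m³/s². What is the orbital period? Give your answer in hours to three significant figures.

T ≈ 4.37 hours

Semi-major axis a = (r_p + r_a)/2 = (1801.0 + 4463.0)/2 = 3132.0 km = 3.132×10⁶ m.
By Kepler's third law T = 2π√(a³/μ) = 2π × 2.503×10³ = 1.573×10⁴ s.
= 4.369 hours.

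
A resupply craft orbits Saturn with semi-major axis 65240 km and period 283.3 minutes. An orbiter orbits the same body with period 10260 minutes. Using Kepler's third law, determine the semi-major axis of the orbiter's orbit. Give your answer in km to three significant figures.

Kepler's third law: a³ ∝ T², so a₂ = a₁ (T₂/T₁)^(2/3).
T₂/T₁ = 36.22, (T₂/T₁)^(2/3) = 10.95.
a₂ = 65240 × 10.95 = 7.141×10⁵ km.

a₂ ≈ 7.14×10⁵ km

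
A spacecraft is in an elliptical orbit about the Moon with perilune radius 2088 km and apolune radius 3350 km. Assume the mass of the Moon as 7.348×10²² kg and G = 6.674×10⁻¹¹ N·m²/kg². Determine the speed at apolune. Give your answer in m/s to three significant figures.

μ = GM = 6.674×10⁻¹¹ × 7.348×10²² = 4.904×10¹² m³/s².
Semi-major axis a = (r_p + r_a)/2 = 2719.0 km = 2.719×10⁶ m.
Vis-viva: v² = μ(2/r − 1/a) = 4.904×10¹² × (5.970×10⁻⁷ − 3.678×10⁻⁷) = 1.124×10⁶ m²/s².
v = 1060 m/s.

v ≈ 1060 m/s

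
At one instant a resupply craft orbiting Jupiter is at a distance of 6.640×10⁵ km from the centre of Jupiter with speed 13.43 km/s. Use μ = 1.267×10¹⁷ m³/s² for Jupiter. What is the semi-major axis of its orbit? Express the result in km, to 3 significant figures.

r = 6.640×10⁸ m.
Specific orbital energy ε = v²/2 − μ/r = (13430)²/2 − 1.267×10¹⁷/6.640×10⁸ = -1.006×10⁸ J/kg.
Since ε = −μ/(2a), a = −μ/(2ε) = 6.295×10⁸ m = 6.2953×10⁵ km.

a ≈ 6.30×10⁵ km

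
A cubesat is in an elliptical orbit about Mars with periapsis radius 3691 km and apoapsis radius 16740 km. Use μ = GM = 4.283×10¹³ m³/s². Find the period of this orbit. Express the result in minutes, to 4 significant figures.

T ≈ 522.4 minutes

Semi-major axis a = (r_p + r_a)/2 = (3691.0 + 16740)/2 = 10216 km = 1.022×10⁷ m.
By Kepler's third law T = 2π√(a³/μ) = 2π × 4.989×10³ = 3.135×10⁴ s.
= 522.4 minutes.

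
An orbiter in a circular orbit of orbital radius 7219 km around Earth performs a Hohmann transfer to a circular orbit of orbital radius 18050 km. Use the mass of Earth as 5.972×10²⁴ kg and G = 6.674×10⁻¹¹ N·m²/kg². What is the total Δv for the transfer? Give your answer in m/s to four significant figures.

μ = GM = 6.674×10⁻¹¹ × 5.972×10²⁴ = 3.986×10¹⁴ m³/s².
r₁ = 7219 km = 7.219×10⁶ m.
r₂ = 18050 km = 1.805×10⁷ m.
Transfer ellipse a_t = (r₁ + r₂)/2 = 1.263×10⁷ m.
At r₁: circular v_c1 = √(μ/r₁) = 7430 m/s; transfer-perigee v_p = √[μ(2/r₁ − 1/a_t)] = 8881 m/s.
Δv₁ = v_p − v_c1 = 1451 m/s.
At r₂: circular v_c2 = √(μ/r₂) = 4699 m/s; transfer-apogee v_a = √[μ(2/r₂ − 1/a_t)] = 3552 m/s.
Δv₂ = v_c2 − v_a = 1147 m/s.
Total Δv = Δv₁ + Δv₂ = 2598 m/s.

Δv_total ≈ 2598 m/s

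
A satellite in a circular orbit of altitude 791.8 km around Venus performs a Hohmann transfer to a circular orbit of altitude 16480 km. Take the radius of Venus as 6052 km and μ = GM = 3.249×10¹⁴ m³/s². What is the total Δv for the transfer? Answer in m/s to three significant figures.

r₁ = 6052 + 791.8 = 6843.8 km = 6.8438×10⁶ m.
r₂ = 6052 + 16480 = 22532 km = 2.2532×10⁷ m.
Transfer ellipse a_t = (r₁ + r₂)/2 = 1.469×10⁷ m.
At r₁: circular v_c1 = √(μ/r₁) = 6890 m/s; transfer-periapsis v_p = √[μ(2/r₁ − 1/a_t)] = 8534 m/s.
Δv₁ = v_p − v_c1 = 1644 m/s.
At r₂: circular v_c2 = √(μ/r₂) = 3797 m/s; transfer-apoapsis v_a = √[μ(2/r₂ − 1/a_t)] = 2592 m/s.
Δv₂ = v_c2 − v_a = 1205 m/s.
Total Δv = Δv₁ + Δv₂ = 2849 m/s.

Δv_total ≈ 2850 m/s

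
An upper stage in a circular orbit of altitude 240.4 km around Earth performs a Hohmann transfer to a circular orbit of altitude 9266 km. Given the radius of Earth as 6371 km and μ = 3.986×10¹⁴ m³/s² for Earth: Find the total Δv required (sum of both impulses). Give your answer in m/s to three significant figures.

r₁ = 6371 + 240.4 = 6611.4 km = 6.6114×10⁶ m.
r₂ = 6371 + 9266 = 15637 km = 1.5637×10⁷ m.
Transfer ellipse a_t = (r₁ + r₂)/2 = 1.112×10⁷ m.
At r₁: circular v_c1 = √(μ/r₁) = 7765 m/s; transfer-perigee v_p = √[μ(2/r₁ − 1/a_t)] = 9206 m/s.
Δv₁ = v_p − v_c1 = 1441 m/s.
At r₂: circular v_c2 = √(μ/r₂) = 5049 m/s; transfer-apogee v_a = √[μ(2/r₂ − 1/a_t)] = 3892 m/s.
Δv₂ = v_c2 − v_a = 1157 m/s.
Total Δv = Δv₁ + Δv₂ = 2598 m/s.

Δv_total ≈ 2600 m/s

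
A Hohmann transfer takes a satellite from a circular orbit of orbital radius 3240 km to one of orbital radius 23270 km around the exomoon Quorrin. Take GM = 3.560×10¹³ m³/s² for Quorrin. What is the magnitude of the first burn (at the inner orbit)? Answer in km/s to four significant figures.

r₁ = 3240 km = 3.240×10⁶ m.
r₂ = 23270 km = 2.327×10⁷ m.
Transfer ellipse a_t = (r₁ + r₂)/2 = 1.326×10⁷ m.
At r₁: circular v_c1 = √(μ/r₁) = 3315 m/s; transfer-periapsis v_p = √[μ(2/r₁ − 1/a_t)] = 4392 m/s.
Δv₁ = v_p − v_c1 = 1077 m/s.
= 1.077 km/s.

Δv ≈ 1.077 km/s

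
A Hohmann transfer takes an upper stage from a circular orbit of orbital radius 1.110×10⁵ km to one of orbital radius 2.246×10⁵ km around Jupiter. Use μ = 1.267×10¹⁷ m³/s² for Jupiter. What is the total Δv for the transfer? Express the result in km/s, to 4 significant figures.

Δv_total ≈ 9.736 km/s

r₁ = 1.110×10⁵ km = 1.110×10⁸ m.
r₂ = 2.246×10⁵ km = 2.246×10⁸ m.
Transfer ellipse a_t = (r₁ + r₂)/2 = 1.678×10⁸ m.
At r₁: circular v_c1 = √(μ/r₁) = 33790 m/s; transfer-perijove v_p = √[μ(2/r₁ − 1/a_t)] = 39090 m/s.
Δv₁ = v_p − v_c1 = 5302 m/s.
At r₂: circular v_c2 = √(μ/r₂) = 23750 m/s; transfer-apojove v_a = √[μ(2/r₂ − 1/a_t)] = 19320 m/s.
Δv₂ = v_c2 − v_a = 4434 m/s.
Total Δv = Δv₁ + Δv₂ = 9736 m/s = 9.736 km/s.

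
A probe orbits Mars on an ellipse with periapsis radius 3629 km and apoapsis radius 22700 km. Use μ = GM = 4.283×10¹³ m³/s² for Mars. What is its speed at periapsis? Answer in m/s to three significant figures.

v ≈ 4510 m/s

Semi-major axis a = (r_p + r_a)/2 = 13164 km = 1.316×10⁷ m.
Vis-viva: v² = μ(2/r − 1/a) = 4.283×10¹³ × (5.511×10⁻⁷ − 7.596×10⁻⁸) = 2.035×10⁷ m²/s².
v = 4511 m/s.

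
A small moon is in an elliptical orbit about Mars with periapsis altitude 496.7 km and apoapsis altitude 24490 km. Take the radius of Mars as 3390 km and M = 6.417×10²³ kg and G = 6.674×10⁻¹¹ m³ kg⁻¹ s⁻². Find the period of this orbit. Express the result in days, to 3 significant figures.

μ = GM = 6.674×10⁻¹¹ × 6.417×10²³ = 4.283×10¹³ m³/s².
r_p = 3390 + 496.7 = 3886.7 km = 3.8867×10⁶ m.
r_a = 3390 + 24490 = 27880 km = 2.7880×10⁷ m.
Semi-major axis a = (r_p + r_a)/2 = (3886.7 + 27880)/2 = 15883 km = 1.588×10⁷ m.
By Kepler's third law T = 2π√(a³/μ) = 2π × 9.673×10³ = 6.078×10⁴ s.
= 0.7034 days.

T ≈ 0.703 days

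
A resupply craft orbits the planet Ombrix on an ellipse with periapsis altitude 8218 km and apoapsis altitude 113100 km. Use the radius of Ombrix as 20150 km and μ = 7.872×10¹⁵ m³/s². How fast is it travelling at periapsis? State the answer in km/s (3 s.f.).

r_p = 20150 + 8218 = 28368 km = 2.8368×10⁷ m.
r_a = 20150 + 113100 = 133250 km = 1.3325×10⁸ m.
Semi-major axis a = (r_p + r_a)/2 = 80809 km = 8.081×10⁷ m.
Vis-viva: v² = μ(2/r − 1/a) = 7.872×10¹⁵ × (7.050×10⁻⁸ − 1.237×10⁻⁸) = 4.576×10⁸ m²/s².
v = 21390 m/s = 21.39 km/s.

v ≈ 21.4 km/s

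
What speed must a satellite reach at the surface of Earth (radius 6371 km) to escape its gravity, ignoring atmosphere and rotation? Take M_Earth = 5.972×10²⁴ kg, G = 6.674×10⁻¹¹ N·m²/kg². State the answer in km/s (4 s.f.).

v_esc ≈ 11.19 km/s

μ = GM = 6.674×10⁻¹¹ × 5.972×10²⁴ = 3.986×10¹⁴ m³/s².
r = R = 6.371×10⁶ m.
Escape speed v_esc = √(2μ/r) = √(2 × 3.986×10¹⁴ / 6.371×10⁶) = √(1.251×10⁸) = 11190 m/s.
= 11.19 km/s.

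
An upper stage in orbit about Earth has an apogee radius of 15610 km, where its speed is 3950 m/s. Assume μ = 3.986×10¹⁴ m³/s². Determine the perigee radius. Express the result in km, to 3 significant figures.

r_a = 1.561×10⁷ m.
Specific energy ε = v²/2 − μ/r = -1.773×10⁷ J/kg, so a = −μ/(2ε) = 1.124×10⁷ m.
The apsides satisfy r_p + r_a = 2a, so the perigee radius is 2a − r_a = 6.867×10⁶ m = 6867.0 km.

perigee radius ≈ 6870 km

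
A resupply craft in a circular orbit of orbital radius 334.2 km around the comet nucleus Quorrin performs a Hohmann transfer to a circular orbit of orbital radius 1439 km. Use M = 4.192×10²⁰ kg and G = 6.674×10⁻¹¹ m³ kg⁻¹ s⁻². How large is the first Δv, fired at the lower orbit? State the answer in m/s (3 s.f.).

μ = GM = 6.674×10⁻¹¹ × 4.192×10²⁰ = 2.798×10¹⁰ m³/s².
r₁ = 334.2 km = 3.342×10⁵ m.
r₂ = 1439 km = 1.439×10⁶ m.
Transfer ellipse a_t = (r₁ + r₂)/2 = 8.866×10⁵ m.
At r₁: circular v_c1 = √(μ/r₁) = 289.3 m/s; transfer-periapsis v_p = √[μ(2/r₁ − 1/a_t)] = 368.6 m/s.
Δv₁ = v_p − v_c1 = 79.28 m/s.

Δv ≈ 79.3 m/s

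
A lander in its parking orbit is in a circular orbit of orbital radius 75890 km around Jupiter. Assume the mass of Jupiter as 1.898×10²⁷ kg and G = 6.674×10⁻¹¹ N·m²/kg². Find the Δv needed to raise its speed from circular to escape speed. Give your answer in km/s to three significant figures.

Δv ≈ 16.9 km/s

μ = GM = 6.674×10⁻¹¹ × 1.898×10²⁷ = 1.267×10¹⁷ m³/s².
r = 75890 km = 7.589×10⁷ m.
Circular speed v_c = √(μ/r) = 40860 m/s.
Escape speed v_esc = √(2μ/r) = √2 × v_c = 57780 m/s.
Δv = v_esc − v_c = 16920 m/s = 16.92 km/s.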